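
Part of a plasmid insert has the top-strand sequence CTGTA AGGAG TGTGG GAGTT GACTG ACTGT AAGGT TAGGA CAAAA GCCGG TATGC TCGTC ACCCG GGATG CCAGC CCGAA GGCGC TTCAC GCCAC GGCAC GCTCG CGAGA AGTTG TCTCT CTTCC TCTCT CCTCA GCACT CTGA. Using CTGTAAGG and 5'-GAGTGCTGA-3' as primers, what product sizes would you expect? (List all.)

141 bp, 115 bp

The forward primer CTGTAAGG matches the top strand at positions 1–8, 27–34.
The reverse primer's reverse complement is TCAGCACTC, matching at positions 133–141.
Each forward site pairs with the reverse site to give a product ending at position 141: sizes 141, 115 bp.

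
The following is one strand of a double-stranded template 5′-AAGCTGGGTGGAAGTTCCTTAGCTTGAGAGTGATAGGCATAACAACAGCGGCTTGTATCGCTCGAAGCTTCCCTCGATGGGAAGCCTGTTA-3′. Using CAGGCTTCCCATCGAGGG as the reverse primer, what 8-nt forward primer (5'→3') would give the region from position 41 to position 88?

5'-AACAACAG-3'

The reverse primer's reverse complement CCCTCGATGGGAAGCCTG matches the template at positions 71–88; the product starts at position 41.
The forward primer is identical to the top strand over positions 41–48: AACAACAG.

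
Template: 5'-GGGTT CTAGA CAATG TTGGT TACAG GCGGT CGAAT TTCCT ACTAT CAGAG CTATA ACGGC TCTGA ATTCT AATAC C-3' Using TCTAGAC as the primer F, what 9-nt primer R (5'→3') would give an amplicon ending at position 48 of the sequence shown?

5'-CTGATAGTA-3'

The forward primer binds at positions 5–11; the product's 3' end on the top strand is position 48.
The reverse primer anneals to the top strand over positions 40–48, i.e. to TACTATCAG.
Its sequence written 5'→3' is the reverse complement: CTGATAGTA.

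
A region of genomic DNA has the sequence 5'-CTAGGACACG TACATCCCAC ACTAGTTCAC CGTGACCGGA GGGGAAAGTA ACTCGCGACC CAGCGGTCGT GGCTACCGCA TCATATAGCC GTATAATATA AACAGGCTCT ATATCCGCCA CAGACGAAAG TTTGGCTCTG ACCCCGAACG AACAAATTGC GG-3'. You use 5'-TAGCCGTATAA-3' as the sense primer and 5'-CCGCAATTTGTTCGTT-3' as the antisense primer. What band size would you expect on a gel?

77 bp

The forward primer matches the template at positions 86–96.
Reverse complement of the reverse primer: AACGAACAAATTGCGG. This occurs on the top strand at positions 147–162.
Amplicon spans positions 86–162: 77 bp.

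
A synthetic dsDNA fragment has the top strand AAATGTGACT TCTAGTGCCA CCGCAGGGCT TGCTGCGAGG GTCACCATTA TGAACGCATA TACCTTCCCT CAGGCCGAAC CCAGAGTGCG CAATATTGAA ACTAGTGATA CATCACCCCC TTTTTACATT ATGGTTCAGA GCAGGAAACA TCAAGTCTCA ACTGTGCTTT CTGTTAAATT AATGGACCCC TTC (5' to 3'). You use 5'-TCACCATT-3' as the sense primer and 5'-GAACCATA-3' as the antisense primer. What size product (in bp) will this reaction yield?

Forward primer TCACCATT is found on the top strand at positions 42–49.
Reverse complement of the reverse primer: TATGGTTC. This occurs on the top strand at positions 130–137.
The product runs from position 42 to position 137, so its length is 137 − 42 + 1 = 96 bp.

96 bp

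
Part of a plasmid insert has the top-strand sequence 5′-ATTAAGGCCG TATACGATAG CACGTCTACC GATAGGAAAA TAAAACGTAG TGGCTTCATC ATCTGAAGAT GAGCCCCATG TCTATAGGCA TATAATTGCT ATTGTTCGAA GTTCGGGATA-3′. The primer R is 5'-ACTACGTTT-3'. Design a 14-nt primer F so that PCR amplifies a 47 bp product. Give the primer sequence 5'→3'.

The reverse primer's reverse complement AAACGTAGT matches the template at positions 43–51, so the product ends at position 51.
A 47 bp product then starts at position 51 − 47 + 1 = 5.
The forward primer is identical to the top strand there: AGGCCGTATACGAT.

5'-AGGCCGTATACGAT-3'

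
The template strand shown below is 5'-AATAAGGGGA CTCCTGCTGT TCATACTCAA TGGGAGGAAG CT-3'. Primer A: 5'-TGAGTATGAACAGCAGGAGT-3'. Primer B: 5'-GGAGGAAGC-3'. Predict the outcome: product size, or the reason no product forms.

Primer A (TGAGTATGAACAGCAGGAGT) has reverse complement ACTCCTGCTGTTCATACTCA, which matches the top strand at positions 10–29; primer A anneals to the top strand there with its 3' end pointing upstream toward position 10.
Primer B (GGAGGAAGC) matches the top strand directly at positions 33–41; it anneals to the bottom strand with its 3' end pointing downstream toward position 41.
The 3' ends diverge (primer A extends toward position 1, primer B toward position 42), so the primers never converge on a shared product.

No product — the primers' 3' ends point away from each other.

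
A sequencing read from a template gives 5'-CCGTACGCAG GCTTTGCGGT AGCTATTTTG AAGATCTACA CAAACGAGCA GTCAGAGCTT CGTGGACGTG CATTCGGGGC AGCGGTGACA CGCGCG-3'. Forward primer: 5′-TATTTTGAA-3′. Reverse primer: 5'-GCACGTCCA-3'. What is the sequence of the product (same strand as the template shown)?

5'-TATTTTGAAGATCTACACAAACGAGCAGTCAGAGCTTCGTGGACGTGC-3'

Scanning the template, TATTTTGAA occurs at positions 24–32; this primer anneals to the bottom strand there with its 3' end pointing downstream.
Reverse complement of the reverse primer: TGGACGTGC. This occurs on the top strand at positions 63–71.
The product is the template from position 24 through 71 (48 bp).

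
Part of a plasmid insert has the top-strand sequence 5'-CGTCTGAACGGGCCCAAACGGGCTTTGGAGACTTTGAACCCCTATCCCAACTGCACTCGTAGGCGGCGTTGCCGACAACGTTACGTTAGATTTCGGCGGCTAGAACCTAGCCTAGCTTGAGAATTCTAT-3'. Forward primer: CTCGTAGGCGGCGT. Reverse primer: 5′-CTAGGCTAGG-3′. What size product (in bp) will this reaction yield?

The forward primer matches the template at positions 56–69.
The reverse primer's reverse complement is CCTAGCCTAG, which matches the template at positions 106–115.
Amplicon spans positions 56–115: 60 bp.

60 bp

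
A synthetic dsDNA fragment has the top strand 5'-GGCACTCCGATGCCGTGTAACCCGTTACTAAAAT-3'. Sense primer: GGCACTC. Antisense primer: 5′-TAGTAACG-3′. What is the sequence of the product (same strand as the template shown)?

The forward primer matches the template at positions 1–7.
The reverse primer's reverse complement is CGTTACTA, which matches the template at positions 23–30.
The product is the template from position 1 through 30 (30 bp).

5'-GGCACTCCGATGCCGTGTAACCCGTTACTA-3'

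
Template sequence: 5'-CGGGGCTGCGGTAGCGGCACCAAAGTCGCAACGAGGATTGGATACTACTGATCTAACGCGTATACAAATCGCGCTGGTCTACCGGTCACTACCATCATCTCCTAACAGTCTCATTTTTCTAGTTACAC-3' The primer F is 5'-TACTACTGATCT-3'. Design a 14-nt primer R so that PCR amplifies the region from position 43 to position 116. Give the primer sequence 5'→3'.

5'-AAATGAGACTGTTA-3'

The product's 3' end on the top strand is position 116.
The reverse primer anneals to the top strand over positions 103–116, i.e. to TAACAGTCTCATTT.
Its sequence written 5'→3' is the reverse complement: AAATGAGACTGTTA.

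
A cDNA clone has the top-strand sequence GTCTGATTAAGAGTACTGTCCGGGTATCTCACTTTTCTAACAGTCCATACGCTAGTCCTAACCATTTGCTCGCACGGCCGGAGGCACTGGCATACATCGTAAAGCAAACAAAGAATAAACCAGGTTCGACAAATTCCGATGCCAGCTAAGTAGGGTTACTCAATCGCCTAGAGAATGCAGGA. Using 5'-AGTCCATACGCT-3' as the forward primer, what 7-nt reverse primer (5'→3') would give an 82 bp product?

The forward primer binds at positions 42–53, so an 82 bp product ends at position 42 + 82 − 1 = 123.
The reverse primer anneals to the top strand over positions 117–123, i.e. to AAACCAG.
Its sequence written 5'→3' is the reverse complement: CTGGTTT.

5'-CTGGTTT-3'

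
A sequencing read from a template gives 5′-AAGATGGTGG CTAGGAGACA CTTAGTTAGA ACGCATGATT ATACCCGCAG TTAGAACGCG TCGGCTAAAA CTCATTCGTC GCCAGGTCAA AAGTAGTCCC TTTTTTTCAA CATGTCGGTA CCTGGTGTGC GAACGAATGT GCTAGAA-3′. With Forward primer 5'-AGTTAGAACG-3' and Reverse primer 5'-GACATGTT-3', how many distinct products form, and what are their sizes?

Two products: 93 bp, 68 bp

The forward primer AGTTAGAACG matches the top strand at positions 24–33, 49–58.
The reverse primer's reverse complement is AACATGTC, matching at positions 109–116.
Each forward site pairs with the reverse site to give a product ending at position 116: sizes 93, 68 bp.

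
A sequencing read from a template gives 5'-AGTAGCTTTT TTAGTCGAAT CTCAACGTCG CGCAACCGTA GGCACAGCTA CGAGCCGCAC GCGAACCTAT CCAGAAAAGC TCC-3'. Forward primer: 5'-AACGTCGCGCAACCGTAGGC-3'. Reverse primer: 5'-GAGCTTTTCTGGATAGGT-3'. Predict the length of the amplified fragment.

59 bp

The forward primer matches the template at positions 24–43.
Taking the reverse complement of GAGCTTTTCTGGATAGGT gives ACCTATCCAGAAAAGCTC, found at positions 65–82 on the template; the primer anneals here to the top strand with its 3' end pointing upstream.
Product length = (reverse-primer end) − (forward-primer start) + 1 = 82 − 24 + 1 = 59 bp.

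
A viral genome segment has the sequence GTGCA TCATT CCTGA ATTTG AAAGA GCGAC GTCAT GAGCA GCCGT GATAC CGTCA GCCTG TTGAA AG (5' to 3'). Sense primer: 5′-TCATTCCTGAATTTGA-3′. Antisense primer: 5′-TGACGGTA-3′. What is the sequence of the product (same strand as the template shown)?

5'-TCATTCCTGAATTTGAAAGAGCGACGTCATGAGCAGCCGTGATACCGTCA-3'

Forward primer TCATTCCTGAATTTGA is found on the top strand at positions 6–21.
Taking the reverse complement of TGACGGTA gives TACCGTCA, found at positions 48–55 on the template; the primer anneals here to the top strand with its 3' end pointing upstream.
The product is the template from position 6 through 55 (50 bp).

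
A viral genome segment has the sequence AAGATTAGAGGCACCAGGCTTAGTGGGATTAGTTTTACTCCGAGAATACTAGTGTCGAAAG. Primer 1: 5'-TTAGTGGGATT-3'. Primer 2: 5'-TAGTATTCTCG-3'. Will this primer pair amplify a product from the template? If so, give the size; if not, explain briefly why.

Yes — a 32 bp product.

Primer 1 (TTAGTGGGATT) matches the top strand at positions 20–30; it acts as a forward primer.
Primer 2's reverse complement is CGAGAATACTA, matching the top strand at positions 41–51; it acts as a reverse primer.
The 3' ends face each other across positions 20–51, giving a 32 bp product.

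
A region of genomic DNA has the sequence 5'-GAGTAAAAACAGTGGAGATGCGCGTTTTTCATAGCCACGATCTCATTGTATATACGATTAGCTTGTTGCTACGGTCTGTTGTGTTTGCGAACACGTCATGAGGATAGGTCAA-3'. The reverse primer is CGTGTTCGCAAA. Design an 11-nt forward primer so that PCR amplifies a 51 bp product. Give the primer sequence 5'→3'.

The reverse primer's reverse complement TTTGCGAACACG matches the template at positions 84–95, so the product ends at position 95.
A 51 bp product then starts at position 95 − 51 + 1 = 45.
The forward primer is identical to the top strand there: ATTGTATATAC.

5'-ATTGTATATAC-3'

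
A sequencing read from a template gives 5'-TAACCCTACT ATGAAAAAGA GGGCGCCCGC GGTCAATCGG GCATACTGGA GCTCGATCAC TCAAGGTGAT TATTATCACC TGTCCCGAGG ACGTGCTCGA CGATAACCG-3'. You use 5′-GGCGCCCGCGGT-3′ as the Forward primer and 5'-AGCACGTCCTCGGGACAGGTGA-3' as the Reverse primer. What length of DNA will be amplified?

Scanning the template, GGCGCCCGCGGT occurs at positions 22–33; this primer anneals to the bottom strand there with its 3' end pointing downstream.
Reverse complement of the reverse primer: TCACCTGTCCCGAGGACGTGCT. This occurs on the top strand at positions 76–97.
The product runs from position 22 to position 97, so its length is 97 − 22 + 1 = 76 bp.

76 bp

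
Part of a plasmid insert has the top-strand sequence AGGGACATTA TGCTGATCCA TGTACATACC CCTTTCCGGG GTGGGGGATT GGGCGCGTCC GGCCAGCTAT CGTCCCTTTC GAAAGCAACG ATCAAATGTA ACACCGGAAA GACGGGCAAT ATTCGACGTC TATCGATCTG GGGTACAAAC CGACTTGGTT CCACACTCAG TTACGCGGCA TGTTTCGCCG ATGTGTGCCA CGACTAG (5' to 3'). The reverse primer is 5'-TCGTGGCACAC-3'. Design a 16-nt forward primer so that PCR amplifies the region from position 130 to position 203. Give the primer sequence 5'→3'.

The reverse primer's reverse complement GTGTGCCACGA matches the template at positions 193–203; the product starts at position 130.
The forward primer is identical to the top strand over positions 130–145: CTATCGATCTGGGGTA.

5'-CTATCGATCTGGGGTA-3'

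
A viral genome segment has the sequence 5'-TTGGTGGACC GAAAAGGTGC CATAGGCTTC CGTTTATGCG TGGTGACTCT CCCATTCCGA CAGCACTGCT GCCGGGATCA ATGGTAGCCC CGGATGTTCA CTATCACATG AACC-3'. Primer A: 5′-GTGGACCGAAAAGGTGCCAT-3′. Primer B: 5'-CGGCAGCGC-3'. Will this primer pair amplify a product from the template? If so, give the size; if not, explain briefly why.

Primer B (CGGCAGCGC) does not match the top strand, and its reverse complement GCGCTGCCG does not match either.
With no annealing site for primer B, no amplification occurs.

No product — primer B has no binding site in the template.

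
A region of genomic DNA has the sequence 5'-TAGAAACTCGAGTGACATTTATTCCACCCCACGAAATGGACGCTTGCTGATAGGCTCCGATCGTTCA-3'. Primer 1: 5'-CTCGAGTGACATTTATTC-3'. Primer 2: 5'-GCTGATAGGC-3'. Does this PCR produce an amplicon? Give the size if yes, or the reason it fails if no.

No product — both primers anneal to the same strand and extend in the same direction.

Primer 1 (CTCGAGTGACATTTATTC) matches the top strand at positions 7–24 (3' end points downstream).
Primer 2 (GCTGATAGGC) also matches the top strand directly, at positions 46–55 — its reverse complement GCCTATCAGC is not present.
Both primers anneal to the bottom strand with 3' ends pointing the same way, so neither can prime synthesis back toward the other.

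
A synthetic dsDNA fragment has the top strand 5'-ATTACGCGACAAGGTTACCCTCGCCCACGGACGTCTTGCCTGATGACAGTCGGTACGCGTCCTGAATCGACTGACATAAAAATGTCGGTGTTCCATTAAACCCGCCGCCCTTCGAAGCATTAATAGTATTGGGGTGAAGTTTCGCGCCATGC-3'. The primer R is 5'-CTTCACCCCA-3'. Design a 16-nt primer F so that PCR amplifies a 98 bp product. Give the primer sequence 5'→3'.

The reverse primer's reverse complement TGGGGTGAAG matches the template at positions 130–139, so the product ends at position 139.
A 98 bp product then starts at position 139 − 98 + 1 = 42.
The forward primer is identical to the top strand there: GATGACAGTCGGTACG.

5'-GATGACAGTCGGTACG-3'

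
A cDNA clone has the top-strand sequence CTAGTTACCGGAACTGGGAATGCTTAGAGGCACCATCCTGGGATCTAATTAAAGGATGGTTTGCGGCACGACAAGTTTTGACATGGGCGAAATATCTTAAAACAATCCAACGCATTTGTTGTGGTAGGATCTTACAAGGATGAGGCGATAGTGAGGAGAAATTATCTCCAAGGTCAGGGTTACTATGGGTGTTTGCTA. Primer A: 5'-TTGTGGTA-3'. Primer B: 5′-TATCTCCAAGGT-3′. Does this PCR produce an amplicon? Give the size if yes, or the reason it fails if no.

Primer A (TTGTGGTA) matches the top strand at positions 119–126 (3' end points downstream).
Primer B (TATCTCCAAGGT) also matches the top strand directly, at positions 163–174 — its reverse complement ACCTTGGAGATA is not present.
Both primers anneal to the bottom strand with 3' ends pointing the same way, so neither can prime synthesis back toward the other.

No product — both primers anneal to the same strand and extend in the same direction.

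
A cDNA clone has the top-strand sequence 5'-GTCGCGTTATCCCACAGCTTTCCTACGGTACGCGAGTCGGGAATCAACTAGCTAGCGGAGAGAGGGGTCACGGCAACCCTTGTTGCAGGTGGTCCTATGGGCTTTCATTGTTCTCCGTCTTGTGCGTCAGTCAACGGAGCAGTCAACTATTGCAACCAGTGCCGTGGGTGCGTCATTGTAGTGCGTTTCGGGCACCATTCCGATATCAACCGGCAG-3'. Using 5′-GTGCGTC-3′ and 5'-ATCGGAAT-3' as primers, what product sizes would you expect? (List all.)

83 bp, 37 bp

The forward primer GTGCGTC matches the top strand at positions 122–128, 168–174.
The reverse primer's reverse complement is ATTCCGAT, matching at positions 197–204.
Each forward site pairs with the reverse site to give a product ending at position 204: sizes 83, 37 bp.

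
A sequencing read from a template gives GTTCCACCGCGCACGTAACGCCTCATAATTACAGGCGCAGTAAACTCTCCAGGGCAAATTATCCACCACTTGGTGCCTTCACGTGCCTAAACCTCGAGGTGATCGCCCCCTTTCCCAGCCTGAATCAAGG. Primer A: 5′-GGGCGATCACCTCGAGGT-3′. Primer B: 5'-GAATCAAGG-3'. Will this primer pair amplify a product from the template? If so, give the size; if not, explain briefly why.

Primer A (GGGCGATCACCTCGAGGT) has reverse complement ACCTCGAGGTGATCGCCC, which matches the top strand at positions 91–108; primer A anneals to the top strand there with its 3' end pointing upstream toward position 91.
Primer B (GAATCAAGG) matches the top strand directly at positions 122–130; it anneals to the bottom strand with its 3' end pointing downstream toward position 130.
The 3' ends diverge (primer A extends toward position 1, primer B toward position 130), so the primers never converge on a shared product.

No product — the primers' 3' ends point away from each other.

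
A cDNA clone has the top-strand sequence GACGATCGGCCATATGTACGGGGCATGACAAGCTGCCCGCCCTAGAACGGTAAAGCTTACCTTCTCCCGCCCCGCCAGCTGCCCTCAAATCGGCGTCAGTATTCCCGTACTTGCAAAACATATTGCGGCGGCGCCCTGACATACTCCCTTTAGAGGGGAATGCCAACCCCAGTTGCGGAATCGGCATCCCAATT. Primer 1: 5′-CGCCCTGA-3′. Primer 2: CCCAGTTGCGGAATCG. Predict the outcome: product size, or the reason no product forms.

No product — both primers anneal to the same strand and extend in the same direction.

Primer 1 (CGCCCTGA) matches the top strand at positions 132–139 (3' end points downstream).
Primer 2 (CCCAGTTGCGGAATCG) also matches the top strand directly, at positions 168–183 — its reverse complement CGATTCCGCAACTGGG is not present.
Both primers anneal to the bottom strand with 3' ends pointing the same way, so neither can prime synthesis back toward the other.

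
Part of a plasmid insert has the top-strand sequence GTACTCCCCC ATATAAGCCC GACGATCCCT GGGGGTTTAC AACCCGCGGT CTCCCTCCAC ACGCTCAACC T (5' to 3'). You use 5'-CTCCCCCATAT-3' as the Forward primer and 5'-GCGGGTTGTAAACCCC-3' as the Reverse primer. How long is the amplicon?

44 bp

Scanning the template, CTCCCCCATAT occurs at positions 4–14; this primer anneals to the bottom strand there with its 3' end pointing downstream.
The reverse primer's reverse complement is GGGGTTTACAACCCGC, which matches the template at positions 32–47.
The product runs from position 4 to position 47, so its length is 47 − 4 + 1 = 44 bp.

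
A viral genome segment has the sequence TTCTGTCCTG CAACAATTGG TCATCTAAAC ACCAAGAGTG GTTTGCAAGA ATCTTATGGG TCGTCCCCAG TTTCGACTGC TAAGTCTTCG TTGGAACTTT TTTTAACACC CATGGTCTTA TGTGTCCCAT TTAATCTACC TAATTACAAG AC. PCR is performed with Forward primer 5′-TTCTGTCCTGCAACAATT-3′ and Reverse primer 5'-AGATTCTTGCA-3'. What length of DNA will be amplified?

Scanning the template, TTCTGTCCTGCAACAATT occurs at positions 1–18; this primer anneals to the bottom strand there with its 3' end pointing downstream.
Reverse complement of the reverse primer: TGCAAGAATCT. This occurs on the top strand at positions 44–54.
The product runs from position 1 to position 54, so its length is 54 − 1 + 1 = 54 bp.

54 bp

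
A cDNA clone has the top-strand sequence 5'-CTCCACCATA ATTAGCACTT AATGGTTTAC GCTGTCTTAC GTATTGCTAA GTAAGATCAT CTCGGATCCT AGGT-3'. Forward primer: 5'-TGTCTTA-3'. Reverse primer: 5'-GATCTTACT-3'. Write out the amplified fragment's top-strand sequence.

Forward primer TGTCTTA is found on the top strand at positions 33–39.
Reverse complement of the reverse primer: AGTAAGATC. This occurs on the top strand at positions 50–58.
The product is the template from position 33 through 58 (26 bp).

5'-TGTCTTACGTATTGCTAAGTAAGATC-3'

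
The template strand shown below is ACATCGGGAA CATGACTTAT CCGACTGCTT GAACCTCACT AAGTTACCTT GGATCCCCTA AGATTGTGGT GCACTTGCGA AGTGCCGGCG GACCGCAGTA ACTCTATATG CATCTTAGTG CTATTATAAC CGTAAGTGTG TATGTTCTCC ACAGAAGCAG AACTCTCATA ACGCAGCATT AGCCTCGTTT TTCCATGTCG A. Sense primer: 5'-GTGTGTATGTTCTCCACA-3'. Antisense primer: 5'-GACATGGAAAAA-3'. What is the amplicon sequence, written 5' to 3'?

Forward primer GTGTGTATGTTCTCCACA is found on the top strand at positions 136–153.
The reverse primer's reverse complement is TTTTTCCATGTC, which matches the template at positions 188–199.
The product is the template from position 136 through 199 (64 bp).

5'-GTGTGTATGTTCTCCACAGAAGCAGAACTCTCATAACGCAGCATTAGCCTCGTTTTTCCATGTC-3'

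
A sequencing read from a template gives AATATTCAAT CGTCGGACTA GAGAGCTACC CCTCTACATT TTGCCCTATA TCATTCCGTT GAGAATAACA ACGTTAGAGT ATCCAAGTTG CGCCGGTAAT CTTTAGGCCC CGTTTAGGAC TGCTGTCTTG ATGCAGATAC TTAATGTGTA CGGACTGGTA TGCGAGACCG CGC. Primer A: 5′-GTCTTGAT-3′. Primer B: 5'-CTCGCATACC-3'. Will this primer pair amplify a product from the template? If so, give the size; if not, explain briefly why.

Primer A (GTCTTGAT) matches the top strand at positions 125–132; it acts as a forward primer.
Primer B's reverse complement is GGTATGCGAG, matching the top strand at positions 157–166; it acts as a reverse primer.
The 3' ends face each other across positions 125–166, giving a 42 bp product.

Yes — a 42 bp product.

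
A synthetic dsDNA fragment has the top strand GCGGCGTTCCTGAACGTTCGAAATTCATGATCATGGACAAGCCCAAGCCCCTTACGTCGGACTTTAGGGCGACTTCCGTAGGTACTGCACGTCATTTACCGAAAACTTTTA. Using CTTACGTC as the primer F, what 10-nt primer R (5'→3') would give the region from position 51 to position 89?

5'-TGCAGTACCT-3'

The product's 3' end on the top strand is position 89.
The reverse primer anneals to the top strand over positions 80–89, i.e. to AGGTACTGCA.
Its sequence written 5'→3' is the reverse complement: TGCAGTACCT.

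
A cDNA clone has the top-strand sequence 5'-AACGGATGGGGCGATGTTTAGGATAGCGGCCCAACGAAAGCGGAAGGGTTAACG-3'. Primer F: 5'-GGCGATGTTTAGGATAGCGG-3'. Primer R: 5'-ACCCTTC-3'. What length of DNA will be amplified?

40 bp

Scanning the template, GGCGATGTTTAGGATAGCGG occurs at positions 10–29; this primer anneals to the bottom strand there with its 3' end pointing downstream.
The reverse primer's reverse complement is GAAGGGT, which matches the template at positions 43–49.
The product runs from position 10 to position 49, so its length is 49 − 10 + 1 = 40 bp.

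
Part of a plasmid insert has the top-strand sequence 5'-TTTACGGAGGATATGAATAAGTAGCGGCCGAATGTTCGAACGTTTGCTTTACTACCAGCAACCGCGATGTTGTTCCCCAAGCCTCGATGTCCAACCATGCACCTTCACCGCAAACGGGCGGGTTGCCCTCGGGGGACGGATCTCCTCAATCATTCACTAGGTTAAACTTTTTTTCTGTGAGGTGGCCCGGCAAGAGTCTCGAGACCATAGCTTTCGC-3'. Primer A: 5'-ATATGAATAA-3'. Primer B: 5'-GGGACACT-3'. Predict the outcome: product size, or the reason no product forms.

No product — primer B has no binding site in the template.

Primer B (GGGACACT) does not match the top strand, and its reverse complement AGTGTCCC does not match either.
With no annealing site for primer B, no amplification occurs.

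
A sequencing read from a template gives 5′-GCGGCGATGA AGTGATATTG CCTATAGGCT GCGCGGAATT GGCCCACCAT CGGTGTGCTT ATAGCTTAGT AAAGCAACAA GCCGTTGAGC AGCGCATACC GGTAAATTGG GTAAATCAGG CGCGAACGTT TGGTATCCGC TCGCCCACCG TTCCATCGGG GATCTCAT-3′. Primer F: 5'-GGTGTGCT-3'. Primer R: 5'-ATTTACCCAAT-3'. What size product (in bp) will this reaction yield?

65 bp

Scanning the template, GGTGTGCT occurs at positions 52–59; this primer anneals to the bottom strand there with its 3' end pointing downstream.
Reverse complement of the reverse primer: ATTGGGTAAAT. This occurs on the top strand at positions 106–116.
Amplicon spans positions 52–116: 65 bp.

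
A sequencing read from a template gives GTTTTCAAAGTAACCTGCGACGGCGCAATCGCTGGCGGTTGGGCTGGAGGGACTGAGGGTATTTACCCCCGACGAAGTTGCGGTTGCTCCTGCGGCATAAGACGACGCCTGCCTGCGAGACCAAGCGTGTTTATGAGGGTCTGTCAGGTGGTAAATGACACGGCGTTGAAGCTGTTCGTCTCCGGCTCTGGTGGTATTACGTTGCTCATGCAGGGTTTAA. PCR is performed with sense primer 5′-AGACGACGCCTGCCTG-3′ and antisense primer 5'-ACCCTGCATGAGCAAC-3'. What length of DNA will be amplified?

117 bp

Forward primer AGACGACGCCTGCCTG is found on the top strand at positions 100–115.
The reverse primer's reverse complement is GTTGCTCATGCAGGGT, which matches the template at positions 201–216.
Amplicon spans positions 100–216: 117 bp.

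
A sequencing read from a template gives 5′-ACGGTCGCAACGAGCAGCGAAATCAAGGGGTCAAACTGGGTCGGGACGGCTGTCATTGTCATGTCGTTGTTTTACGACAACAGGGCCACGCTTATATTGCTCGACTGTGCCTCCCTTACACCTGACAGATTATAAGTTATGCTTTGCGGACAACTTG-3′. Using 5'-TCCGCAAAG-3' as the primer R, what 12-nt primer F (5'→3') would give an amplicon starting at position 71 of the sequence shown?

The reverse primer's reverse complement CTTTGCGGA matches the template at positions 142–150; the product starts at position 71.
The forward primer is identical to the top strand over positions 71–82: TTTACGACAACA.

5'-TTTACGACAACA-3'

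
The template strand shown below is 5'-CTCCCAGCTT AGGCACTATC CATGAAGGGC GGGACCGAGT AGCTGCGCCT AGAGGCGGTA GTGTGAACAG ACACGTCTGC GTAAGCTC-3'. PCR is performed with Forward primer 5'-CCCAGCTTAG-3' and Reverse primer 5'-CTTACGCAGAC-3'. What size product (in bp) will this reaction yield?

83 bp

Scanning the template, CCCAGCTTAG occurs at positions 3–12; this primer anneals to the bottom strand there with its 3' end pointing downstream.
Reverse complement of the reverse primer: GTCTGCGTAAG. This occurs on the top strand at positions 75–85.
Product length = (reverse-primer end) − (forward-primer start) + 1 = 85 − 3 + 1 = 83 bp.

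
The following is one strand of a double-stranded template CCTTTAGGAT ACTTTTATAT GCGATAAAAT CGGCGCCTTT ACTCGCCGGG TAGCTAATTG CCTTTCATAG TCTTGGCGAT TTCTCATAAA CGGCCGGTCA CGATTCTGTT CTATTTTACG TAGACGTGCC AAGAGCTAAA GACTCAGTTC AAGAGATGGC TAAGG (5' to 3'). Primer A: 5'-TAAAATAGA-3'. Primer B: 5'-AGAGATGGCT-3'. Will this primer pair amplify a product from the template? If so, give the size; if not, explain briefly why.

No product — the primers' 3' ends point away from each other.

Primer A (TAAAATAGA) has reverse complement TCTATTTTA, which matches the top strand at positions 110–118; primer A anneals to the top strand there with its 3' end pointing upstream toward position 110.
Primer B (AGAGATGGCT) matches the top strand directly at positions 152–161; it anneals to the bottom strand with its 3' end pointing downstream toward position 161.
The 3' ends diverge (primer A extends toward position 1, primer B toward position 165), so the primers never converge on a shared product.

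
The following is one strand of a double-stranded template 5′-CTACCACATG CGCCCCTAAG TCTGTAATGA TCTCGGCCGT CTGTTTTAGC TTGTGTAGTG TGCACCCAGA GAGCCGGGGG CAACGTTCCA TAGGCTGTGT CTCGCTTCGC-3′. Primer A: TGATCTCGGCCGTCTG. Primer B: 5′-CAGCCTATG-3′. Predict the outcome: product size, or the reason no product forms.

Yes — a 70 bp product.

Primer A (TGATCTCGGCCGTCTG) matches the top strand at positions 28–43; it acts as a forward primer.
Primer B's reverse complement is CATAGGCTG, matching the top strand at positions 89–97; it acts as a reverse primer.
The 3' ends face each other across positions 28–97, giving a 70 bp product.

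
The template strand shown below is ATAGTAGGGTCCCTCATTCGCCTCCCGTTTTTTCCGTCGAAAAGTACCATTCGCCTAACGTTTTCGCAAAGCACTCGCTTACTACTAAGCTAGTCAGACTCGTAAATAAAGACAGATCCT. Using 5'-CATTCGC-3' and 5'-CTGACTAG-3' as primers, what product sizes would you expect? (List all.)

The forward primer CATTCGC matches the top strand at positions 15–21, 48–54.
The reverse primer's reverse complement is CTAGTCAG, matching at positions 90–97.
Each forward site pairs with the reverse site to give a product ending at position 97: sizes 83, 50 bp.

83 bp, 50 bp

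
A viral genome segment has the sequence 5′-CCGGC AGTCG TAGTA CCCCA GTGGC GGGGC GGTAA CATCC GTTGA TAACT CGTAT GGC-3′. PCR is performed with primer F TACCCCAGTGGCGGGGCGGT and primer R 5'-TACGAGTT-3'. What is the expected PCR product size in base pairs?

41 bp

Scanning the template, TACCCCAGTGGCGGGGCGGT occurs at positions 14–33; this primer anneals to the bottom strand there with its 3' end pointing downstream.
The reverse primer's reverse complement is AACTCGTA, which matches the template at positions 47–54.
The product runs from position 14 to position 54, so its length is 54 − 14 + 1 = 41 bp.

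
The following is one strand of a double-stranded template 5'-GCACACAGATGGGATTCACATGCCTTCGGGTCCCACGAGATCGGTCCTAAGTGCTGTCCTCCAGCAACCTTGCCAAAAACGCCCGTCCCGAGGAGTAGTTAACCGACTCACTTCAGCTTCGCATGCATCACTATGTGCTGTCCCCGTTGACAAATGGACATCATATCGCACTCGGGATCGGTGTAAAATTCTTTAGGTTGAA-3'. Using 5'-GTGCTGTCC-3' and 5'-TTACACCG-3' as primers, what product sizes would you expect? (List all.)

The forward primer GTGCTGTCC matches the top strand at positions 51–59, 135–143.
The reverse primer's reverse complement is CGGTGTAA, matching at positions 179–186.
Each forward site pairs with the reverse site to give a product ending at position 186: sizes 136, 52 bp.

136 bp, 52 bp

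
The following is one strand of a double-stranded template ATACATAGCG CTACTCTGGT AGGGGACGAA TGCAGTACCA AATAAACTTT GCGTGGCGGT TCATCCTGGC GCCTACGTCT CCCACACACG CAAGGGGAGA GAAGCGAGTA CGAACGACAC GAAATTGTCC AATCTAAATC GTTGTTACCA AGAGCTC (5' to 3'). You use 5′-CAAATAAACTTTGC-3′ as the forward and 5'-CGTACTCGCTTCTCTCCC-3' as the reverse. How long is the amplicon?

74 bp

The forward primer matches the template at positions 39–52.
The reverse primer's reverse complement is GGGAGAGAAGCGAGTACG, which matches the template at positions 95–112.
Amplicon spans positions 39–112: 74 bp.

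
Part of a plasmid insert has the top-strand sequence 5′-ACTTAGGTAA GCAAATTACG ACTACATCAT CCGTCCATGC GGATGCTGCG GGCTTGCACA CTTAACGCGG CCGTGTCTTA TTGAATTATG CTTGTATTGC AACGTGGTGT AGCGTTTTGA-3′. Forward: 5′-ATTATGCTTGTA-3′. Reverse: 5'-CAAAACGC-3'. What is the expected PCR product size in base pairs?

35 bp

Forward primer ATTATGCTTGTA is found on the top strand at positions 85–96.
The reverse primer's reverse complement is GCGTTTTG, which matches the template at positions 112–119.
Product length = (reverse-primer end) − (forward-primer start) + 1 = 119 − 85 + 1 = 35 bp.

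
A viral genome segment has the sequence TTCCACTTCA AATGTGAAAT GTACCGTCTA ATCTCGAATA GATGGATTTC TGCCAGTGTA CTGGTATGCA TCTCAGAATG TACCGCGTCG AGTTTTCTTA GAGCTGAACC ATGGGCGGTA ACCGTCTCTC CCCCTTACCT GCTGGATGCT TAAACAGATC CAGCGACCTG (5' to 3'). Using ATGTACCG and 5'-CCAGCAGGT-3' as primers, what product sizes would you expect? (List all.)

The forward primer ATGTACCG matches the top strand at positions 19–26, 78–85.
The reverse primer's reverse complement is ACCTGCTGG, matching at positions 137–145.
Each forward site pairs with the reverse site to give a product ending at position 145: sizes 127, 68 bp.

127 bp, 68 bp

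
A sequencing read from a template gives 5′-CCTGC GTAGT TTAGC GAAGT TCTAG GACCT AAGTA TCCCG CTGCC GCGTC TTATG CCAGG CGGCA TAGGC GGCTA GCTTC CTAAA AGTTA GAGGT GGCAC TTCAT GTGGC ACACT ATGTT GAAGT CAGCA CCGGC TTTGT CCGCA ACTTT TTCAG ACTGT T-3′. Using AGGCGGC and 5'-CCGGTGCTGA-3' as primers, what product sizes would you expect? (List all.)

The forward primer AGGCGGC matches the top strand at positions 58–64, 67–73.
The reverse primer's reverse complement is TCAGCACCGG, matching at positions 125–134.
Each forward site pairs with the reverse site to give a product ending at position 134: sizes 77, 68 bp.

77 bp, 68 bp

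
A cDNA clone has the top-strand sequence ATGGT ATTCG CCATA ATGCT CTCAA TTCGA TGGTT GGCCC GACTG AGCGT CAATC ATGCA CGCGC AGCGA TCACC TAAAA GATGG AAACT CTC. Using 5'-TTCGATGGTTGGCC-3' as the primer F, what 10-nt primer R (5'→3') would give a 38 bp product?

5'-GCGTGCATGA-3'

The forward primer binds at positions 26–39, so a 38 bp product ends at position 26 + 38 − 1 = 63.
The reverse primer anneals to the top strand over positions 54–63, i.e. to TCATGCACGC.
Its sequence written 5'→3' is the reverse complement: GCGTGCATGA.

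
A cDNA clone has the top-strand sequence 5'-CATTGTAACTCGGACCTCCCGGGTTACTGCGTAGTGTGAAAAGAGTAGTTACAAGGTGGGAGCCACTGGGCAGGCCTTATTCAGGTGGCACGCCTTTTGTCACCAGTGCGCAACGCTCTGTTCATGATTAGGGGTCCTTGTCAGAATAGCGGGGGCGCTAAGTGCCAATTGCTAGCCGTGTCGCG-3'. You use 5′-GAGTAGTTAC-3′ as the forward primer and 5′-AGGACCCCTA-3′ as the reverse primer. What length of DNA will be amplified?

96 bp

The forward primer matches the template at positions 43–52.
Reverse complement of the reverse primer: TAGGGGTCCT. This occurs on the top strand at positions 129–138.
The product runs from position 43 to position 138, so its length is 138 − 43 + 1 = 96 bp.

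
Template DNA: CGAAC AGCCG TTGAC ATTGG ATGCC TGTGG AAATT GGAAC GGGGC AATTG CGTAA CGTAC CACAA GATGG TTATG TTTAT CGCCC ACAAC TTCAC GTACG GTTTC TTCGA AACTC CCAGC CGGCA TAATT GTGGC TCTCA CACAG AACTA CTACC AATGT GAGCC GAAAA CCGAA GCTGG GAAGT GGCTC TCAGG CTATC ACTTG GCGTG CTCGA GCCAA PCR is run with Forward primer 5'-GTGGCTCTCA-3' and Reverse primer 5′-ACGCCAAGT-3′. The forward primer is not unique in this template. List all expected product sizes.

The forward primer GTGGCTCTCA matches the top strand at positions 131–140, 184–193.
The reverse primer's reverse complement is ACTTGGCGT, matching at positions 201–209.
Each forward site pairs with the reverse site to give a product ending at position 209: sizes 79, 26 bp.

79 bp, 26 bp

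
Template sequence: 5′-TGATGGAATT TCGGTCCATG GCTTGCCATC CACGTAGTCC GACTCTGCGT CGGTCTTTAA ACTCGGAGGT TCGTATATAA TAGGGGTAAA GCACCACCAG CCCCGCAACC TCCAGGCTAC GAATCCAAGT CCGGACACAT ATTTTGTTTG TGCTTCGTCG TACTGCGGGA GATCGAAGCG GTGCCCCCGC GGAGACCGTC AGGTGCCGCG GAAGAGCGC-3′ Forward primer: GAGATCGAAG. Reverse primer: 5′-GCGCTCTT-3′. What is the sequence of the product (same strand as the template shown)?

5'-GAGATCGAAGCGGTGCCCCCGCGGAGACCGTCAGGTGCCGCGGAAGAGCGC-3'

Scanning the template, GAGATCGAAG occurs at positions 169–178; this primer anneals to the bottom strand there with its 3' end pointing downstream.
Reverse complement of the reverse primer: AAGAGCGC. This occurs on the top strand at positions 212–219.
The product is the template from position 169 through 219 (51 bp).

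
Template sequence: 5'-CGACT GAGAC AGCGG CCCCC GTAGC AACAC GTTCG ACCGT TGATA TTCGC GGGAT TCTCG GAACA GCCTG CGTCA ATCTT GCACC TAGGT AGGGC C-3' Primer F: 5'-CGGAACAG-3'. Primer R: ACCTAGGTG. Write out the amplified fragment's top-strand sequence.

5'-CGGAACAGCCTGCGTCAATCTTGCACCTAGGT-3'

Forward primer CGGAACAG is found on the top strand at positions 59–66.
Taking the reverse complement of ACCTAGGTG gives CACCTAGGT, found at positions 82–90 on the template; the primer anneals here to the top strand with its 3' end pointing upstream.
The product is the template from position 59 through 90 (32 bp).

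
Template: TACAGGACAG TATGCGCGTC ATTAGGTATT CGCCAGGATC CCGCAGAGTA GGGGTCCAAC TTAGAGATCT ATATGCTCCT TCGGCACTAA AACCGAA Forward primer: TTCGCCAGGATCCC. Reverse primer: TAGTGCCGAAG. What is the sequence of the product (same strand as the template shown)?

Scanning the template, TTCGCCAGGATCCC occurs at positions 29–42; this primer anneals to the bottom strand there with its 3' end pointing downstream.
Reverse complement of the reverse primer: CTTCGGCACTA. This occurs on the top strand at positions 79–89.
The product is the template from position 29 through 89 (61 bp).

5'-TTCGCCAGGATCCCGCAGAGTAGGGGTCCAACTTAGAGATCTATATGCTCCTTCGGCACTA-3'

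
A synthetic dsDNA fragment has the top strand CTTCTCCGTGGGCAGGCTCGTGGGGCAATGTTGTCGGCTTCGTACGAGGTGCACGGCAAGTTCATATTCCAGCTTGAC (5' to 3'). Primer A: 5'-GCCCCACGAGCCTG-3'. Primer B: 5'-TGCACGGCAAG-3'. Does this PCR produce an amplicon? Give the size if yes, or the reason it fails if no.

Primer A (GCCCCACGAGCCTG) has reverse complement CAGGCTCGTGGGGC, which matches the top strand at positions 13–26; primer A anneals to the top strand there with its 3' end pointing upstream toward position 13.
Primer B (TGCACGGCAAG) matches the top strand directly at positions 50–60; it anneals to the bottom strand with its 3' end pointing downstream toward position 60.
The 3' ends diverge (primer A extends toward position 1, primer B toward position 78), so the primers never converge on a shared product.

No product — the primers' 3' ends point away from each other.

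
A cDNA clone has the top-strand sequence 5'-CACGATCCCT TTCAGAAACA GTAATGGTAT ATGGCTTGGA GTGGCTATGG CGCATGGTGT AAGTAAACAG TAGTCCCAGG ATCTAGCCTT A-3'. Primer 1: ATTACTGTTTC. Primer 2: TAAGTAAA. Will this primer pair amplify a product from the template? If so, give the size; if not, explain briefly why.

No product — the primers' 3' ends point away from each other.

Primer 1 (ATTACTGTTTC) has reverse complement GAAACAGTAAT, which matches the top strand at positions 15–25; primer 1 anneals to the top strand there with its 3' end pointing upstream toward position 15.
Primer 2 (TAAGTAAA) matches the top strand directly at positions 60–67; it anneals to the bottom strand with its 3' end pointing downstream toward position 67.
The 3' ends diverge (primer 1 extends toward position 1, primer 2 toward position 91), so the primers never converge on a shared product.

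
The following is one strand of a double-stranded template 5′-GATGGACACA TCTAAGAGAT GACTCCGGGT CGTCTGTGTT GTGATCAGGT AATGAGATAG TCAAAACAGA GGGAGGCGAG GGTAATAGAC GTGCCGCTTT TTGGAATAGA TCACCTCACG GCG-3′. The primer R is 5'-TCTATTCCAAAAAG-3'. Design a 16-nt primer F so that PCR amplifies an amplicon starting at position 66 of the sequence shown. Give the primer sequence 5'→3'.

The reverse primer's reverse complement CTTTTTGGAATAGA matches the template at positions 97–110; the product starts at position 66.
The forward primer is identical to the top strand over positions 66–81: ACAGAGGGAGGCGAGG.

5'-ACAGAGGGAGGCGAGG-3'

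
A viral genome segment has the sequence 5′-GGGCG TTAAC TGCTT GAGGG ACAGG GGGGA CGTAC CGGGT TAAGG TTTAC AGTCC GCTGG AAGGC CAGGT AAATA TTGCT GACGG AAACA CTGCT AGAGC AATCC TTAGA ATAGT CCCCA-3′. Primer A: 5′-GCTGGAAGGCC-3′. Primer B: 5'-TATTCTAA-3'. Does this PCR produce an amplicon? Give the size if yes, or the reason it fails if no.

Yes — a 58 bp product.

Primer A (GCTGGAAGGCC) matches the top strand at positions 56–66; it acts as a forward primer.
Primer B's reverse complement is TTAGAATA, matching the top strand at positions 106–113; it acts as a reverse primer.
The 3' ends face each other across positions 56–113, giving a 58 bp product.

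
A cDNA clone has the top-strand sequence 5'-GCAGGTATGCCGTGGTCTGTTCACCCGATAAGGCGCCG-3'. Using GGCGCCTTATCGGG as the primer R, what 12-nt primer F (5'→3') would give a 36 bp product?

The reverse primer's reverse complement CCCGATAAGGCGCC matches the template at positions 24–37, so the product ends at position 37.
A 36 bp product then starts at position 37 − 36 + 1 = 2.
The forward primer is identical to the top strand there: CAGGTATGCCGT.

5'-CAGGTATGCCGT-3'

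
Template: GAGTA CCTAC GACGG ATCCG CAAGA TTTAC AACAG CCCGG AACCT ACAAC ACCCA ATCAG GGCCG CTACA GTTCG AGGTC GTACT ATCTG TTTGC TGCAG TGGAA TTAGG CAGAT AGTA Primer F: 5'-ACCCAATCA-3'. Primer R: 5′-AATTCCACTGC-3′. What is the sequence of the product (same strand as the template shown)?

Scanning the template, ACCCAATCA occurs at positions 51–59; this primer anneals to the bottom strand there with its 3' end pointing downstream.
Reverse complement of the reverse primer: GCAGTGGAATT. This occurs on the top strand at positions 97–107.
The product is the template from position 51 through 107 (57 bp).

5'-ACCCAATCAGGGCCGCTACAGTTCGAGGTCGTACTATCTGTTTGCTGCAGTGGAATT-3'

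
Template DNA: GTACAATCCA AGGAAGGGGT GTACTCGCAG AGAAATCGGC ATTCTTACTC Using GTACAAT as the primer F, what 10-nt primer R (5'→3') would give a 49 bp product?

5'-AGTAAGAATG-3'

The forward primer binds at positions 1–7, so a 49 bp product ends at position 1 + 49 − 1 = 49.
The reverse primer anneals to the top strand over positions 40–49, i.e. to CATTCTTACT.
Its sequence written 5'→3' is the reverse complement: AGTAAGAATG.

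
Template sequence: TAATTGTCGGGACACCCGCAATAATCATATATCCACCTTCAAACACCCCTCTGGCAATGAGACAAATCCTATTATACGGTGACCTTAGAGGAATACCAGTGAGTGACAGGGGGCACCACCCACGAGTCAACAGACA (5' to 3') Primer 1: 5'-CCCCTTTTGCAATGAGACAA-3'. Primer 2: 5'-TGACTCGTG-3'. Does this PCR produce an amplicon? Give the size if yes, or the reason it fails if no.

Primer 1 (CCCCTTTTGCAATGAGACAA) does not match the top strand, and its reverse complement TTGTCTCATTGCAAAAGGGG does not match either.
With no annealing site for primer 1, no amplification occurs.

No product — primer 1 has no binding site in the template.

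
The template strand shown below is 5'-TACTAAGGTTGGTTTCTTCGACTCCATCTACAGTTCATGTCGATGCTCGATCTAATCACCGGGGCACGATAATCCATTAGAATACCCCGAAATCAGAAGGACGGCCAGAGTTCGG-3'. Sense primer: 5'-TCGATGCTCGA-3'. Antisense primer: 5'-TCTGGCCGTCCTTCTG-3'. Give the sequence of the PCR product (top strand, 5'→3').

Scanning the template, TCGATGCTCGA occurs at positions 40–50; this primer anneals to the bottom strand there with its 3' end pointing downstream.
Taking the reverse complement of TCTGGCCGTCCTTCTG gives CAGAAGGACGGCCAGA, found at positions 94–109 on the template; the primer anneals here to the top strand with its 3' end pointing upstream.
The product is the template from position 40 through 109 (70 bp).

5'-TCGATGCTCGATCTAATCACCGGGGCACGATAATCCATTAGAATACCCCGAAATCAGAAGGACGGCCAGA-3'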